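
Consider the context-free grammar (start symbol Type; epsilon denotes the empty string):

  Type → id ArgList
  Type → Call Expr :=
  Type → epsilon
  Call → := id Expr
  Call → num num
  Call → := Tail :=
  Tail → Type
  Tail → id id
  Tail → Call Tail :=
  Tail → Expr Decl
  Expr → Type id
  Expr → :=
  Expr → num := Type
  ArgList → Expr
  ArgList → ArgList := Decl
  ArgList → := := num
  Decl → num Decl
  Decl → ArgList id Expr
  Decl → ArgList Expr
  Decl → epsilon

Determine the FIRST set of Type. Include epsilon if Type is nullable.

Type → id ArgList contributes {id}.
From Type → Call Expr :=: add FIRST(Call) = { :=, num }.
Type → epsilon contributes epsilon.
Union: FIRST(Type) = { :=, id, num, epsilon }.

{ :=, id, num, epsilon }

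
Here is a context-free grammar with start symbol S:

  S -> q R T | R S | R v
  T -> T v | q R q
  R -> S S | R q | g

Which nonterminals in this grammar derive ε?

No nonterminal has an empty production or an RHS whose symbols are all nullable.

{ } (none)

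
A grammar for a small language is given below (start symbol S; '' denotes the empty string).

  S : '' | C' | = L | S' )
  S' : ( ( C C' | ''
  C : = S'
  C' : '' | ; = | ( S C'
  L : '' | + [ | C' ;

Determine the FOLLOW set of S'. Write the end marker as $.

{ (, ), ; }

In S : S' ): add FIRST()) = { ) }.
In C : = S': S' is at the end, add FOLLOW(C) = { (, ), ; }.
Union: FOLLOW(S') = { (, ), ; }.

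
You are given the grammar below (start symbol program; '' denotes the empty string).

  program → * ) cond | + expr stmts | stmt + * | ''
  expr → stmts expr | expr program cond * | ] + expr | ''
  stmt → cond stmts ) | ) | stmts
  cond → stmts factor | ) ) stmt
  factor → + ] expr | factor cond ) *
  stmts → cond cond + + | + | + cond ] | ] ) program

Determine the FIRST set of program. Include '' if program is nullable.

program → * ) cond contributes {*}.
program → + expr stmts contributes {+}.
From program → stmt + *: add FIRST(stmt) = { ), +, ] }.
program → '' contributes ''.
Union: FIRST(program) = { ), *, +, ], '' }.

{ ), *, +, ], '' }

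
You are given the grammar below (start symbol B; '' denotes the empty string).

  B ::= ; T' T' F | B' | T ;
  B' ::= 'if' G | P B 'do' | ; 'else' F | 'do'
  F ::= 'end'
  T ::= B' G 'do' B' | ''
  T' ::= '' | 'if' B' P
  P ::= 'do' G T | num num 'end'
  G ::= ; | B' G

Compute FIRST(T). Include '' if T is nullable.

From T ::= B' G 'do' B': add FIRST(B') = { 'do', 'if', ;, num }.
T ::= '' contributes ''.
Union: FIRST(T) = { 'do', 'if', ;, num, '' }.

{ 'do', 'if', ;, num, '' }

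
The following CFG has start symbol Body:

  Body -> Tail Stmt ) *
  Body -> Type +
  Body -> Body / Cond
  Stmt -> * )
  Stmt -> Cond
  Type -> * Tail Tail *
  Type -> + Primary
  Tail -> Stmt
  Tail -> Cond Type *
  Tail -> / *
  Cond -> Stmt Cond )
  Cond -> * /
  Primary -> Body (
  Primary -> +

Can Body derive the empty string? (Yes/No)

No

No nonterminal in this grammar is nullable.
No production of Body has an RHS whose symbols are all nullable, so Body is not nullable.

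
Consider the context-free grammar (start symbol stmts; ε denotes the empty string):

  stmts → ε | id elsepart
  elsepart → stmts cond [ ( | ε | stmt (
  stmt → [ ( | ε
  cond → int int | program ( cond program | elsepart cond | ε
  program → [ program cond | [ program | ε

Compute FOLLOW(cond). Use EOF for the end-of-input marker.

In elsepart → stmts cond [ (: add FIRST([ () = { [ }.
In cond → program ( cond program: add FIRST(program)\{ε} = { [ }.
  Since program is nullable, also add FOLLOW(cond) = { (, [, id, int }.
In cond → elsepart cond: cond is at the end, add FOLLOW(cond) = { (, [, id, int }.
In program → [ program cond: cond is at the end, add FOLLOW(program) = { (, [, id, int }.
Union: FOLLOW(cond) = { (, [, id, int }.

{ (, [, id, int }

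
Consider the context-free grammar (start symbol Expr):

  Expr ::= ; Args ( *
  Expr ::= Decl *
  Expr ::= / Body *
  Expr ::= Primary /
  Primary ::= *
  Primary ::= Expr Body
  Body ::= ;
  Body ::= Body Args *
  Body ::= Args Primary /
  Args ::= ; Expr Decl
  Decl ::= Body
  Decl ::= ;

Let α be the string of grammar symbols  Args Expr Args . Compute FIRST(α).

Add FIRST(Args) = { ; }; Args is not nullable, stop.

{ ; }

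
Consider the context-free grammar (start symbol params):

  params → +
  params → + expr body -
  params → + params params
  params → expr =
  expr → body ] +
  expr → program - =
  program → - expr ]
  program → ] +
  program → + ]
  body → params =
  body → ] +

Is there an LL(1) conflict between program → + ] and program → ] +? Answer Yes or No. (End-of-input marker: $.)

No

FIRST(+ ]) = { + } and FIRST(] +) = { ] }.
The FIRST sets are disjoint and neither alternative is nullable — no conflict.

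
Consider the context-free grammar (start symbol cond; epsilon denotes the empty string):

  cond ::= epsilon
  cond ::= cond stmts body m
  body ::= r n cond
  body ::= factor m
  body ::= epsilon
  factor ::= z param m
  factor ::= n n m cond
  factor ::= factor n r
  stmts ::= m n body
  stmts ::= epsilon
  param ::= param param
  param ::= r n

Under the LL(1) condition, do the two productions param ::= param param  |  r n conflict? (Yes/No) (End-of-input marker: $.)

Yes

FIRST(param param) = { r } and FIRST(r n) = { r }.
Both contain r, so the two alternatives are not disjoint — LL(1) conflict.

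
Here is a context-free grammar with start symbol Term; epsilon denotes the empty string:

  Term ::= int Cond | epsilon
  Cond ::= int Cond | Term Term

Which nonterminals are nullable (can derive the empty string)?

Directly nullable (have an epsilon-production): Term.
Cond ::= Term Term with every symbol nullable, so Cond is nullable.

{ Cond, Term }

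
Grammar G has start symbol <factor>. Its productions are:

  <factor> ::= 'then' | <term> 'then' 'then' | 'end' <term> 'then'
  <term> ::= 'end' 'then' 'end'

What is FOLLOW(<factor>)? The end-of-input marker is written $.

<factor> is the start symbol, so $ ∈ FOLLOW(<factor>).
Union: FOLLOW(<factor>) = { $ }.

{ $ }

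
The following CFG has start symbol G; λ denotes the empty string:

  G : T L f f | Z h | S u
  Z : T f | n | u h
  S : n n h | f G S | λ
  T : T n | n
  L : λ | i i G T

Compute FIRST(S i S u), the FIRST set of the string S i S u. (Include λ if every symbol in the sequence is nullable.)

Add FIRST(S)\{λ} = { f, n }; S is nullable, continue.
i is a terminal; add {i} and stop.

{ f, i, n }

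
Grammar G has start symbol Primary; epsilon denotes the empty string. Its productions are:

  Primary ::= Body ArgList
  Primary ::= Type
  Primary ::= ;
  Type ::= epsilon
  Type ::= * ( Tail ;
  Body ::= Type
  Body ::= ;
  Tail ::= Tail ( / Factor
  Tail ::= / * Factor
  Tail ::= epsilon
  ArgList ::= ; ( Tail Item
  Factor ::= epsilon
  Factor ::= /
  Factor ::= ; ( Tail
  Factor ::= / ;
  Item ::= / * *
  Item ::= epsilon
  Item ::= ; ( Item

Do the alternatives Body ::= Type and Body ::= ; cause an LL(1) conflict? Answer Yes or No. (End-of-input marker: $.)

FIRST(Type) = { *, epsilon } and FIRST(;) = { ; }.
The first alternative is nullable and FOLLOW(Body) = { ; } shares ; with FIRST of the second — conflict.

Yes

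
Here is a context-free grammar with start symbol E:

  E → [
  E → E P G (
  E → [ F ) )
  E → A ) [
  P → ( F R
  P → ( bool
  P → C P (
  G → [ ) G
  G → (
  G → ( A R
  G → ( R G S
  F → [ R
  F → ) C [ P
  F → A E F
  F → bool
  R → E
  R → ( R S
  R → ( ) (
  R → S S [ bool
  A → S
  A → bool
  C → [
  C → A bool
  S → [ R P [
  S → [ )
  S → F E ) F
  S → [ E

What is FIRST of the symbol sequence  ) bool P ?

) is a terminal; add {)} and stop.

{ ) }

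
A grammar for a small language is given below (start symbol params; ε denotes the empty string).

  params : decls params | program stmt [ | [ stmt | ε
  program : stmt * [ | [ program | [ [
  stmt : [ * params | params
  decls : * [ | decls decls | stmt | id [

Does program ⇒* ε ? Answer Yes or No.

Nullable nonterminals: decls, params, stmt.
No production of program has an RHS whose symbols are all nullable, so program is not nullable.

No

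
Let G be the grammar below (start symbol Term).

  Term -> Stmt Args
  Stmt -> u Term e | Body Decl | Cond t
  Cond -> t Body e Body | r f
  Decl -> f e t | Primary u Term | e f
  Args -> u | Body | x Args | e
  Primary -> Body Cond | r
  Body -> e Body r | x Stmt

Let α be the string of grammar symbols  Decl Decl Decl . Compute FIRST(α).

{ e, f, r, x }

Add FIRST(Decl) = { e, f, r, x }; Decl is not nullable, stop.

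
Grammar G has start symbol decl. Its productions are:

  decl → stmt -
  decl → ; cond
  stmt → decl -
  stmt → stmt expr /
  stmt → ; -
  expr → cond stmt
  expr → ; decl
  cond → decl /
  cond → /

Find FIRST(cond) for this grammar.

{ /, ; }

From cond → decl /: add FIRST(decl) = { ; }.
cond → / contributes {/}.
Union: FIRST(cond) = { /, ; }.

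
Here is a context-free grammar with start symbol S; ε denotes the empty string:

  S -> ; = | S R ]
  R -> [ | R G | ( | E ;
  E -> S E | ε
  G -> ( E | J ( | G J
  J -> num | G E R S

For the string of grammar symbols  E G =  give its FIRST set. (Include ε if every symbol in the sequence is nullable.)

{ (, ;, num }

Add FIRST(E)\{ε} = { ; }; E is nullable, continue.
Add FIRST(G) = { (, num }; G is not nullable, stop.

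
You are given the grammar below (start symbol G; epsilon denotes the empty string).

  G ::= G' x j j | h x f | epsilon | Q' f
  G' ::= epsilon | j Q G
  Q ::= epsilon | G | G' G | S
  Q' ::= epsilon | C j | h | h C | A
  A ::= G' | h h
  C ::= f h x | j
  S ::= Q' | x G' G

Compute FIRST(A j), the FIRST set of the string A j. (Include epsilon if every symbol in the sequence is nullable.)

{ h, j }

Add FIRST(A)\{epsilon} = { h, j }; A is nullable, continue.
j is a terminal; add {j} and stop.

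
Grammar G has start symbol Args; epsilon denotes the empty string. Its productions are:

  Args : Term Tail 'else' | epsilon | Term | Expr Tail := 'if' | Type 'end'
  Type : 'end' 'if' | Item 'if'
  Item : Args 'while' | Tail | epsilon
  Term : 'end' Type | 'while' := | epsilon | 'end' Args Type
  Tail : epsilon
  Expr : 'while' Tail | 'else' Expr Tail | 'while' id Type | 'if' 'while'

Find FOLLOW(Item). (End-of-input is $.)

{ 'if' }

In Type : Item 'if': add FIRST('if') = { 'if' }.
Union: FOLLOW(Item) = { 'if' }.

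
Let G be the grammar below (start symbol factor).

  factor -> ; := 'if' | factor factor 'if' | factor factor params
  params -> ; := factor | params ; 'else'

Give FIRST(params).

{ ; }

params -> ; := factor contributes {;}.
From params -> params ; 'else': add FIRST(params) = { ; }.
Union: FIRST(params) = { ; }.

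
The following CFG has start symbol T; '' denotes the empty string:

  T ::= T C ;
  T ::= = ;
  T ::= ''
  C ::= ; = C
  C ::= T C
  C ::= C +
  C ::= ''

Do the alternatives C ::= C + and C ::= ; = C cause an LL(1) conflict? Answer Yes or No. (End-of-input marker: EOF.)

FIRST(C +) = { +, ;, = } and FIRST(; = C) = { ; }.
Both contain ;, so the two alternatives are not disjoint — LL(1) conflict.

Yes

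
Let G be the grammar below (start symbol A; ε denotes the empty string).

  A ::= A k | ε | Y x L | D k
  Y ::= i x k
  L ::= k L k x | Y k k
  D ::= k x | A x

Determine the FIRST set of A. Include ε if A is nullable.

From A ::= A k: A nullable, take FIRST(A) ∪ {k} = { i, k, x }.
A ::= ε contributes ε.
From A ::= Y x L: add FIRST(Y) = { i }.
From A ::= D k: add FIRST(D) = { i, k, x }.
Union: FIRST(A) = { i, k, x, ε }.

{ i, k, x, ε }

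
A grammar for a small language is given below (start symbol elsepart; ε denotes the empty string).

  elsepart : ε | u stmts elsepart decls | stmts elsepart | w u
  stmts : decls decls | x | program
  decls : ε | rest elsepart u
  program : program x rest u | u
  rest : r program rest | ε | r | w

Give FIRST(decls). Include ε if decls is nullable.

decls : ε contributes ε.
From decls : rest elsepart u: rest, elsepart nullable, take FIRST(rest) ∪ FIRST(elsepart) ∪ {u} = { r, u, w, x }.
Union: FIRST(decls) = { r, u, w, x, ε }.

{ r, u, w, x, ε }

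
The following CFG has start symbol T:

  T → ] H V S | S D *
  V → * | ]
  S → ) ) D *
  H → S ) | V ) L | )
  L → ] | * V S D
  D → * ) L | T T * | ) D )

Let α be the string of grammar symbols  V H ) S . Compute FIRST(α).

Add FIRST(V) = { *, ] }; V is not nullable, stop.

{ *, ] }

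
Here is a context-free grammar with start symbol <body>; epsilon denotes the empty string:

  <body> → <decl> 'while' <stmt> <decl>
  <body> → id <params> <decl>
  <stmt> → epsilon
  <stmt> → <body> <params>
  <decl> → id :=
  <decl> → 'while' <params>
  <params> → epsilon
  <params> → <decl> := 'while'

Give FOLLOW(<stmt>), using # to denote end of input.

{ 'while', id }

In <body> → <decl> 'while' <stmt> <decl>: add FIRST(<decl>) = { 'while', id }.
Union: FOLLOW(<stmt>) = { 'while', id }.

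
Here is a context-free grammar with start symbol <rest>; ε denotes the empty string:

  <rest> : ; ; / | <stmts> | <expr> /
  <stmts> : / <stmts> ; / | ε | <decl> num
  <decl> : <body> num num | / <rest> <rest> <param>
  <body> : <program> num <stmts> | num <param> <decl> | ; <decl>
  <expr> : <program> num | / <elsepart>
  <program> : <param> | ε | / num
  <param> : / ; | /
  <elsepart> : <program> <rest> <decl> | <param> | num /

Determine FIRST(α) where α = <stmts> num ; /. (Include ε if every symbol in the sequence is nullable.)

Add FIRST(<stmts>)\{ε} = { /, ;, num }; <stmts> is nullable, continue.
num is a terminal; add {num} and stop.

{ /, ;, num }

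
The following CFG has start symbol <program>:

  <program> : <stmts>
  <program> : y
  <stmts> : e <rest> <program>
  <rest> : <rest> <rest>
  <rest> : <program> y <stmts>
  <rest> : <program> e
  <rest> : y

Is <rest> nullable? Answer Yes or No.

No nonterminal in this grammar is nullable.
No production of <rest> has an RHS whose symbols are all nullable, so <rest> is not nullable.

No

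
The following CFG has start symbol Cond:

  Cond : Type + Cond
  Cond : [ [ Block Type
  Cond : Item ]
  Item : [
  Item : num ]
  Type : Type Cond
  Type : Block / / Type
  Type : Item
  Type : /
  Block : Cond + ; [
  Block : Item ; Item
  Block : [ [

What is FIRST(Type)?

From Type : Type Cond: add FIRST(Type) = { /, [, num }.
From Type : Block / / Type: add FIRST(Block) = { /, [, num }.
From Type : Item: add FIRST(Item) = { [, num }.
Type : / contributes {/}.
Union: FIRST(Type) = { /, [, num }.

{ /, [, num }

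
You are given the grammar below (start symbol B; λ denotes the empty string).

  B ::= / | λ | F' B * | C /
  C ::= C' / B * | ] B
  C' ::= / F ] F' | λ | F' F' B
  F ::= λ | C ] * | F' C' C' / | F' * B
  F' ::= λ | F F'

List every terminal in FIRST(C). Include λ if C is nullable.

{ *, /, ] }

From C ::= C' / B *: C' nullable, take FIRST(C') ∪ {/} = { *, /, ] }.
C ::= ] B contributes {]}.
Union: FIRST(C) = { *, /, ] }.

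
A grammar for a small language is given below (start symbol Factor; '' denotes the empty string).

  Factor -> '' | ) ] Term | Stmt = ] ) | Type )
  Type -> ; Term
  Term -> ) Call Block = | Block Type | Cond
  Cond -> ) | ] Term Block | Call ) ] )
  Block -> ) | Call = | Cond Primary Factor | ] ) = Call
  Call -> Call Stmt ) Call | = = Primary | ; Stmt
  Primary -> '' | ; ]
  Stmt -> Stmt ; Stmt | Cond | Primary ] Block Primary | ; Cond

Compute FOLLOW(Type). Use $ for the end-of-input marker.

{ $, ), ;, =, ] }

In Factor -> Type ): add FIRST()) = { ) }.
In Term -> Block Type: Type is at the end, add FOLLOW(Term) = { $, ), ;, =, ] }.
Union: FOLLOW(Type) = { $, ), ;, =, ] }.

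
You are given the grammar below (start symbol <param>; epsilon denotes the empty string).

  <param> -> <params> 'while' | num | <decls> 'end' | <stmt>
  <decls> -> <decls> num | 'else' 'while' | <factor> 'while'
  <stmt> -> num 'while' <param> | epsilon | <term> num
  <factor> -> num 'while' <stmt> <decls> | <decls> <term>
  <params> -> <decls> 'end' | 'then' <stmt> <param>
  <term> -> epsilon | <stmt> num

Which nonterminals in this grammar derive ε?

{ <param>, <stmt>, <term> }

Directly nullable (have an epsilon-production): <stmt>, <term>.
<param> -> <stmt> with every symbol nullable, so <param> is nullable.
No other nonterminal has a production whose RHS symbols are all nullable.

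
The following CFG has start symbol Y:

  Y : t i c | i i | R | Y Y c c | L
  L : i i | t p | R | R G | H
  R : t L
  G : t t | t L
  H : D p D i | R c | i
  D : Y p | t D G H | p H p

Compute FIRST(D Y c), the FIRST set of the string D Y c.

Add FIRST(D) = { i, p, t }; D is not nullable, stop.

{ i, p, t }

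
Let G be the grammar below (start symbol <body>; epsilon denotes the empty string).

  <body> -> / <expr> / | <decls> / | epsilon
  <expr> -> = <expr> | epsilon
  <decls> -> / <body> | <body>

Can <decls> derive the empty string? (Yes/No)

<decls> -> <body> and each of <body> is nullable, so <decls> ⇒* epsilon.

Yes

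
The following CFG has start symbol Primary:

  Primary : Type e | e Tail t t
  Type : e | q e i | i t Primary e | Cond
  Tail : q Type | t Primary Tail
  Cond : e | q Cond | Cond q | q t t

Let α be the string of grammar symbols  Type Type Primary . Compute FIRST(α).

{ e, i, q }

Add FIRST(Type) = { e, i, q }; Type is not nullable, stop.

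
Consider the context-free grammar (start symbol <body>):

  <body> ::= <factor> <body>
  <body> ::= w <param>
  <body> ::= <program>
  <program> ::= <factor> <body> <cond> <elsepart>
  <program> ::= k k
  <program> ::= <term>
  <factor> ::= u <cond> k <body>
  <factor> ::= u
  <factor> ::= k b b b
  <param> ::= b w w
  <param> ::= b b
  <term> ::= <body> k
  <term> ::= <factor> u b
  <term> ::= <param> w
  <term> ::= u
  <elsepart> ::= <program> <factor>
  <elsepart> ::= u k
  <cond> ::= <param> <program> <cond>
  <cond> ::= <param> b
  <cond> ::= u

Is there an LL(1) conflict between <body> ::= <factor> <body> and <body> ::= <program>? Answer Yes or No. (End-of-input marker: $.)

Yes

FIRST(<factor> <body>) = { k, u } and FIRST(<program>) = { b, k, u, w }.
Both contain k, so the two alternatives are not disjoint — LL(1) conflict.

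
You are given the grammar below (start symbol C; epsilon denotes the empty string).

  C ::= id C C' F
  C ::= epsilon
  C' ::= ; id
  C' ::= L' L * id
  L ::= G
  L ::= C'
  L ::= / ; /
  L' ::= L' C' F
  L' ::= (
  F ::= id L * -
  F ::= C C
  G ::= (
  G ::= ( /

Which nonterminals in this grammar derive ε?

{ C, F }

Directly nullable (have an epsilon-production): C.
F ::= C C with every symbol nullable, so F is nullable.
No other nonterminal has a production whose RHS symbols are all nullable.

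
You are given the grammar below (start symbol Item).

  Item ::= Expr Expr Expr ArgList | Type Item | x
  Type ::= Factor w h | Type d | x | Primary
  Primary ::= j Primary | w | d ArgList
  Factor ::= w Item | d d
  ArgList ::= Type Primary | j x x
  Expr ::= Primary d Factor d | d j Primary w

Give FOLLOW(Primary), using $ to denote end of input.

In Type ::= Primary: Primary is at the end, add FOLLOW(Type) = { d, j, w, x }.
In Primary ::= j Primary: Primary is at the end, add FOLLOW(Primary) = { $, d, j, w, x }.
In ArgList ::= Type Primary: Primary is at the end, add FOLLOW(ArgList) = { $, d, j, w, x }.
In Expr ::= Primary d Factor d: add FIRST(d Factor d) = { d }.
In Expr ::= d j Primary w: add FIRST(w) = { w }.
Union: FOLLOW(Primary) = { $, d, j, w, x }.

{ $, d, j, w, x }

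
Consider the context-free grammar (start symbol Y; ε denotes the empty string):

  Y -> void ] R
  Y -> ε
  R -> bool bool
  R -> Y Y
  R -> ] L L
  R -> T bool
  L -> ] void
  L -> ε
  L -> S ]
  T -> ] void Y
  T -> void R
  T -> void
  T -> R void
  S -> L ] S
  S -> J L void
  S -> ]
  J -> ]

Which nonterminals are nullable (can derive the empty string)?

{ L, R, Y }

Directly nullable (have an ε-production): Y, L.
R -> Y Y with every symbol nullable, so R is nullable.
No other nonterminal has a production whose RHS symbols are all nullable.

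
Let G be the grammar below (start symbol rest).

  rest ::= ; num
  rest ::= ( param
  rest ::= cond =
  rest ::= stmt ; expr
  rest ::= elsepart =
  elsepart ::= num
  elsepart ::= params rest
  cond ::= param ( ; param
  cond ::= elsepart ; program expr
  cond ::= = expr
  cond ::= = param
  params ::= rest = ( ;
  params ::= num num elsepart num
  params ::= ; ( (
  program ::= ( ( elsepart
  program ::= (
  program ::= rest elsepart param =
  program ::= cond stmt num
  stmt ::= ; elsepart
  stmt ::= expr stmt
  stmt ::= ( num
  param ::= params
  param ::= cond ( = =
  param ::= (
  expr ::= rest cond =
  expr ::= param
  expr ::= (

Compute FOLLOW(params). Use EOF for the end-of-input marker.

In elsepart ::= params rest: add FIRST(rest) = { (, ;, =, num }.
In param ::= params: params is at the end, add FOLLOW(param) = { EOF, (, ;, =, num }.
Union: FOLLOW(params) = { EOF, (, ;, =, num }.

{ EOF, (, ;, =, num }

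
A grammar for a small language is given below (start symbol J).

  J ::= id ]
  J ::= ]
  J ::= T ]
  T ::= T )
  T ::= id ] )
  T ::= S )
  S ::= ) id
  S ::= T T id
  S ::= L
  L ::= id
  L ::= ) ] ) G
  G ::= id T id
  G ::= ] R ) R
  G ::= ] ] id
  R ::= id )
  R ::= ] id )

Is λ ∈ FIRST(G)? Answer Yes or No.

No

No nonterminal in this grammar is nullable.
No production of G has an RHS whose symbols are all nullable, so G is not nullable.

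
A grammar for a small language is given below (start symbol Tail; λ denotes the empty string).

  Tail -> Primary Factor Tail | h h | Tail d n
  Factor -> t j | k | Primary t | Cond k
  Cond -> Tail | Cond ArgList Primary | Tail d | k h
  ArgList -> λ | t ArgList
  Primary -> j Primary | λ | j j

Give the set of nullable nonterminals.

{ ArgList, Primary }

Directly nullable (have an λ-production): ArgList, Primary.
No other nonterminal has a production whose RHS symbols are all nullable.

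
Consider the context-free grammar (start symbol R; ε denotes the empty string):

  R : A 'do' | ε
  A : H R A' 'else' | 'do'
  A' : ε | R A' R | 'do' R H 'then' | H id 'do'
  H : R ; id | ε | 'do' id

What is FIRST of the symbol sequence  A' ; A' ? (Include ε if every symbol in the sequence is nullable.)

Add FIRST(A')\{ε} = { 'do', 'else', ;, id }; A' is nullable, continue.
; is a terminal; add {;} and stop.

{ 'do', 'else', ;, id }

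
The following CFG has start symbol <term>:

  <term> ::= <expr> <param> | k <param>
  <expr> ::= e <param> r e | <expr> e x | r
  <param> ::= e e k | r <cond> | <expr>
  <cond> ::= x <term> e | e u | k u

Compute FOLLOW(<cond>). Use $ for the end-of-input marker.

In <param> ::= r <cond>: <cond> is at the end, add FOLLOW(<param>) = { $, e, r }.
Union: FOLLOW(<cond>) = { $, e, r }.

{ $, e, r }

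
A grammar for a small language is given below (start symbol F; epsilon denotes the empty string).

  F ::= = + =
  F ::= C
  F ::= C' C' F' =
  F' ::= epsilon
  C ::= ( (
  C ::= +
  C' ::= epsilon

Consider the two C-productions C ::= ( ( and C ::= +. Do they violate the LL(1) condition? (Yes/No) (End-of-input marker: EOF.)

FIRST(( () = { ( } and FIRST(+) = { + }.
The FIRST sets are disjoint and neither alternative is nullable — no conflict.

No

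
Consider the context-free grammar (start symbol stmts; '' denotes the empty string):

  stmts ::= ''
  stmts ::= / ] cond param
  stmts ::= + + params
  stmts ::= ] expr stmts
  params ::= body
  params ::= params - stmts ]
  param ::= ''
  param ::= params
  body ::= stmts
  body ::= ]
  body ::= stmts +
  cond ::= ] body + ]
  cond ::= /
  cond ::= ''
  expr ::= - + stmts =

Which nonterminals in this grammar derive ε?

Directly nullable (have an ''-production): stmts, param, cond.
body ::= stmts with every symbol nullable, so body is nullable.
params ::= body with every symbol nullable, so params is nullable.
No other nonterminal has a production whose RHS symbols are all nullable.

{ body, cond, param, params, stmts }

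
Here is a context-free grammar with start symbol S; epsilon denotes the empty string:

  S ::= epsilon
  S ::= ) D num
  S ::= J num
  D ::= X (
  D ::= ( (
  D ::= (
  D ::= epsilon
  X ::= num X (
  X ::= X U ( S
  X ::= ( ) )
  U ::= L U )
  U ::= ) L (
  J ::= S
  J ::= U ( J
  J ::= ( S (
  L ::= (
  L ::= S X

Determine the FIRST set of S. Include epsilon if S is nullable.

S ::= epsilon contributes epsilon.
S ::= ) D num contributes {)}.
From S ::= J num: J nullable, take FIRST(J) ∪ {num} = { (, ), num }.
Union: FIRST(S) = { (, ), num, epsilon }.

{ (, ), num, epsilon }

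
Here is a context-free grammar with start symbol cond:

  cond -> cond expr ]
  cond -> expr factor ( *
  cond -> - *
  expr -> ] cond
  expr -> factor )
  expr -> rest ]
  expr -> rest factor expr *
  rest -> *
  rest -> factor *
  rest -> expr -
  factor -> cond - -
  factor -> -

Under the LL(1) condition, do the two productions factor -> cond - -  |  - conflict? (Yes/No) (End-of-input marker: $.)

Yes

FIRST(cond - -) = { *, -, ] } and FIRST(-) = { - }.
Both contain -, so the two alternatives are not disjoint — LL(1) conflict.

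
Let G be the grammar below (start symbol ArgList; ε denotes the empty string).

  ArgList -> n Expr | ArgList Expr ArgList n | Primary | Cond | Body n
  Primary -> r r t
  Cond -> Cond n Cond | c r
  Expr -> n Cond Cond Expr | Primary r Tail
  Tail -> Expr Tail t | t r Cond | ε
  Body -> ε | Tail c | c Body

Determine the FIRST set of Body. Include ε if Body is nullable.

Body -> ε contributes ε.
From Body -> Tail c: Tail nullable, take FIRST(Tail) ∪ {c} = { c, n, r, t }.
Body -> c Body contributes {c}.
Union: FIRST(Body) = { c, n, r, t, ε }.

{ c, n, r, t, ε }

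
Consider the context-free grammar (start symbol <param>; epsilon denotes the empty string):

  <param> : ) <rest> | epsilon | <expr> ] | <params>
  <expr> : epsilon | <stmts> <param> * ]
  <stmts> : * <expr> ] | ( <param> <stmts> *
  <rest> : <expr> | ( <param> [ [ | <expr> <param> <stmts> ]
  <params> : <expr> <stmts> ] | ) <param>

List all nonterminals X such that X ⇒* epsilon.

Directly nullable (have an epsilon-production): <param>, <expr>.
<rest> : <expr> with every symbol nullable, so <rest> is nullable.
No other nonterminal has a production whose RHS symbols are all nullable.

{ <expr>, <param>, <rest> }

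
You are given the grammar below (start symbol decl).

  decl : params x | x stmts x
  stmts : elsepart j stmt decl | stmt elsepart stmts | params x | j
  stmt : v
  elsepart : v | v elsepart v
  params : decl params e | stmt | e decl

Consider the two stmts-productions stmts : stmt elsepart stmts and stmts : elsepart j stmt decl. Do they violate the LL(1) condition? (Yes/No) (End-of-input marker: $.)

Yes

FIRST(stmt elsepart stmts) = { v } and FIRST(elsepart j stmt decl) = { v }.
Both contain v, so the two alternatives are not disjoint — LL(1) conflict.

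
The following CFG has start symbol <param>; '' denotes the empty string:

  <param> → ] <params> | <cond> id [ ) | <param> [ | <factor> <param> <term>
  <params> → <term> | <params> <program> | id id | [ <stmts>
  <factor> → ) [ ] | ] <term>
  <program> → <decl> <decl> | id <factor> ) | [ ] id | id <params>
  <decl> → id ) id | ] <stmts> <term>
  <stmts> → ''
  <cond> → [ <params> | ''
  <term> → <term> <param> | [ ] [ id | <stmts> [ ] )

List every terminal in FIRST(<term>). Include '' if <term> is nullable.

From <term> → <term> <param>: add FIRST(<term>) = { [ }.
<term> → [ ] [ id contributes {[}.
From <term> → <stmts> [ ] ): <stmts> nullable, take FIRST(<stmts>) ∪ {[} = { [ }.
Union: FIRST(<term>) = { [ }.

{ [ }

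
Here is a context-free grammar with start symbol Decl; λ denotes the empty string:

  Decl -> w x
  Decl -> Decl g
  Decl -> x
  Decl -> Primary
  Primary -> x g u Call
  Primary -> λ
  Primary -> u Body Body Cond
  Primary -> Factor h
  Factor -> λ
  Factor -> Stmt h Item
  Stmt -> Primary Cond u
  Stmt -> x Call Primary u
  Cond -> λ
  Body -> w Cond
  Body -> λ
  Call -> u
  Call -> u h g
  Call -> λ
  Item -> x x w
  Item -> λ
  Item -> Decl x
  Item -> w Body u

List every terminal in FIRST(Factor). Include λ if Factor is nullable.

{ h, u, x, λ }

Factor -> λ contributes λ.
From Factor -> Stmt h Item: add FIRST(Stmt) = { h, u, x }.
Union: FIRST(Factor) = { h, u, x, λ }.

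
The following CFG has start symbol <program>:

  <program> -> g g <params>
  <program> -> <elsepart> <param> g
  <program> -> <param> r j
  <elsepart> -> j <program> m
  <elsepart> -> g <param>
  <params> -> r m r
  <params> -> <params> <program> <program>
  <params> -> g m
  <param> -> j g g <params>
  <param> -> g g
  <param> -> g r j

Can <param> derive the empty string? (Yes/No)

No nonterminal in this grammar is nullable.
No production of <param> has an RHS whose symbols are all nullable, so <param> is not nullable.

No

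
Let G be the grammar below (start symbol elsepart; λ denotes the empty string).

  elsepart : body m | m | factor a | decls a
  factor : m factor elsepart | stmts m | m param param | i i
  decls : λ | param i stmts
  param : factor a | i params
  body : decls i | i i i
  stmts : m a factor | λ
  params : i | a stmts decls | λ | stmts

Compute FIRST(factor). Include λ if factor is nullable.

factor : m factor elsepart contributes {m}.
From factor : stmts m: stmts nullable, take FIRST(stmts) ∪ {m} = { m }.
factor : m param param contributes {m}.
factor : i i contributes {i}.
Union: FIRST(factor) = { i, m }.

{ i, m }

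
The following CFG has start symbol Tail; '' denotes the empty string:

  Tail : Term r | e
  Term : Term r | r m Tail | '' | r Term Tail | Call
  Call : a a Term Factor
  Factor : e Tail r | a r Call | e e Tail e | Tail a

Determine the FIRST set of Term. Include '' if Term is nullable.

From Term : Term r: Term nullable, take FIRST(Term) ∪ {r} = { a, r }.
Term : r m Tail contributes {r}.
Term : '' contributes ''.
Term : r Term Tail contributes {r}.
From Term : Call: add FIRST(Call) = { a }.
Union: FIRST(Term) = { a, r, '' }.

{ a, r, '' }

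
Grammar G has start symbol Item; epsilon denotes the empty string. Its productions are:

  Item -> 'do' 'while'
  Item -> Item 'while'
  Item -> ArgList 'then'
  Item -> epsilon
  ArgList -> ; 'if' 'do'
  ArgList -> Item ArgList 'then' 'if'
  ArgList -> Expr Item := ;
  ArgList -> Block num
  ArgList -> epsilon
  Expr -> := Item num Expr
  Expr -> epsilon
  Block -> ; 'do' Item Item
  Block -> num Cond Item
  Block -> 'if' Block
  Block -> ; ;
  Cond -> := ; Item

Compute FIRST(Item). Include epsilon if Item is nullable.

Item -> 'do' 'while' contributes {'do'}.
From Item -> Item 'while': Item nullable, take FIRST(Item) ∪ {'while'} = { 'do', 'if', 'then', 'while', :=, ;, num }.
From Item -> ArgList 'then': ArgList nullable, take FIRST(ArgList) ∪ {'then'} = { 'do', 'if', 'then', 'while', :=, ;, num }.
Item -> epsilon contributes epsilon.
Union: FIRST(Item) = { 'do', 'if', 'then', 'while', :=, ;, num, epsilon }.

{ 'do', 'if', 'then', 'while', :=, ;, num, epsilon }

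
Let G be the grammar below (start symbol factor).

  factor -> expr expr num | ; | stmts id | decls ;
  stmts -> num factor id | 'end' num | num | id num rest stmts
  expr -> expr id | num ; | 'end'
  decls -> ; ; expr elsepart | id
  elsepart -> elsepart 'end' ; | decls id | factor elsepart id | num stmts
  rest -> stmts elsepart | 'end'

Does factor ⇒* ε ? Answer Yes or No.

No nonterminal in this grammar is nullable.
No production of factor has an RHS whose symbols are all nullable, so factor is not nullable.

No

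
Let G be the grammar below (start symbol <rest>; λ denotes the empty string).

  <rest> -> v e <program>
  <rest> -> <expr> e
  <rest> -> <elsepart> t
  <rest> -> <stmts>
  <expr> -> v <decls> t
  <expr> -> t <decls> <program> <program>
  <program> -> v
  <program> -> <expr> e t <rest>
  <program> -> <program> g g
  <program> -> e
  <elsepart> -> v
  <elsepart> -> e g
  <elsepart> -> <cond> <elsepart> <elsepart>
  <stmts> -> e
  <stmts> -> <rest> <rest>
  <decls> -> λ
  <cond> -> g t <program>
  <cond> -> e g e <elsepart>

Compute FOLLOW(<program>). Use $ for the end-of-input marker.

In <rest> -> v e <program>: <program> is at the end, add FOLLOW(<rest>) = { $, e, g, t, v }.
In <expr> -> t <decls> <program> <program>: add FIRST(<program>) = { e, t, v }.
In <expr> -> t <decls> <program> <program>: <program> is at the end, add FOLLOW(<expr>) = { e }.
In <program> -> <program> g g: add FIRST(g g) = { g }.
In <cond> -> g t <program>: <program> is at the end, add FOLLOW(<cond>) = { e, g, v }.
Union: FOLLOW(<program>) = { $, e, g, t, v }.

{ $, e, g, t, v }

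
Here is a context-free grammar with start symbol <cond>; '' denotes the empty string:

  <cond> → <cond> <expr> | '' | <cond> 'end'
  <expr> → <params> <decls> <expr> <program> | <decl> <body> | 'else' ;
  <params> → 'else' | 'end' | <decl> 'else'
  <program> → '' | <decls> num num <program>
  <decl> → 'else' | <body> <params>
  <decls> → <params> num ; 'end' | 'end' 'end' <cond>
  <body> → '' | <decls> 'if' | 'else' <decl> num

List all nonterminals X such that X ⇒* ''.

{ <body>, <cond>, <program> }

Directly nullable (have an ''-production): <cond>, <program>, <body>.
No other nonterminal has a production whose RHS symbols are all nullable.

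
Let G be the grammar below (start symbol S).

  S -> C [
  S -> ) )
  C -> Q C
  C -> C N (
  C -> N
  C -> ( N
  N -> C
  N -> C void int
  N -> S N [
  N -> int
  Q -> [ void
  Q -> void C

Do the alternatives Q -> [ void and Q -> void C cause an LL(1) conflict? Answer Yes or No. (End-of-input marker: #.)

No

FIRST([ void) = { [ } and FIRST(void C) = { void }.
The FIRST sets are disjoint and neither alternative is nullable — no conflict.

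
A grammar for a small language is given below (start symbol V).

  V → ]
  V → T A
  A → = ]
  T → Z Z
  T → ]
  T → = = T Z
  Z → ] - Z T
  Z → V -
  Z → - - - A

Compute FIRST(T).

From T → Z Z: add FIRST(Z) = { -, =, ] }.
T → ] contributes {]}.
T → = = T Z contributes {=}.
Union: FIRST(T) = { -, =, ] }.

{ -, =, ] }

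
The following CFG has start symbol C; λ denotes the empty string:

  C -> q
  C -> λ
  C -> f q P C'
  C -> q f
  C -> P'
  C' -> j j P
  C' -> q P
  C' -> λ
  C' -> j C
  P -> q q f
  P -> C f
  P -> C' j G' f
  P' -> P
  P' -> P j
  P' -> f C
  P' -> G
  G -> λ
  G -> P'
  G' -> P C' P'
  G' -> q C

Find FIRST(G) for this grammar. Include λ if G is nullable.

G -> λ contributes λ.
From G -> P': add FIRST(P') = { f, j, q, λ } (including λ since P' is nullable).
Union: FIRST(G) = { f, j, q, λ }.

{ f, j, q, λ }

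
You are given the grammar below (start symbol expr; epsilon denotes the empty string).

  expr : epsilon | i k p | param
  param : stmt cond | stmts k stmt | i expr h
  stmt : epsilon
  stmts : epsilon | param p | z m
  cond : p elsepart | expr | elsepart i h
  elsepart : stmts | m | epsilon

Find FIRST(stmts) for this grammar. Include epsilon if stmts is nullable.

stmts : epsilon contributes epsilon.
From stmts : param p: param nullable, take FIRST(param) ∪ {p} = { i, k, m, p, z }.
stmts : z m contributes {z}.
Union: FIRST(stmts) = { i, k, m, p, z, epsilon }.

{ i, k, m, p, z, epsilon }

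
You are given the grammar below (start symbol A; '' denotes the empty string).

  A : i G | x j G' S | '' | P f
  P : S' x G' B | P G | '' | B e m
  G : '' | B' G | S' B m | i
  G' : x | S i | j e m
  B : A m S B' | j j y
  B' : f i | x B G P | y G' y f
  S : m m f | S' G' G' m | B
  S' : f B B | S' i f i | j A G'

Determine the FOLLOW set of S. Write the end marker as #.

{ #, f, i, j, m, x, y }

In A : x j G' S: S is at the end, add FOLLOW(A) = { #, f, i, j, m, x, y }.
In G' : S i: add FIRST(i) = { i }.
In B : A m S B': add FIRST(B') = { f, x, y }.
Union: FOLLOW(S) = { #, f, i, j, m, x, y }.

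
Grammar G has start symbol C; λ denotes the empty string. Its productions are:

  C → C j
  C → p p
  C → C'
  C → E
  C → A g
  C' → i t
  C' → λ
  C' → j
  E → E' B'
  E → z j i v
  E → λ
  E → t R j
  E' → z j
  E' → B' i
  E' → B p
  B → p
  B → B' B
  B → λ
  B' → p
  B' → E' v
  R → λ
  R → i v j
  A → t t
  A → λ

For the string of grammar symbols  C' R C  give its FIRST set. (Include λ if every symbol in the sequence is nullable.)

Add FIRST(C')\{λ} = { i, j }; C' is nullable, continue.
Add FIRST(R)\{λ} = { i }; R is nullable, continue.
Add FIRST(C)\{λ} = { g, i, j, p, t, z }; C is nullable, continue.
Every symbol is nullable, so include λ.

{ g, i, j, p, t, z, λ }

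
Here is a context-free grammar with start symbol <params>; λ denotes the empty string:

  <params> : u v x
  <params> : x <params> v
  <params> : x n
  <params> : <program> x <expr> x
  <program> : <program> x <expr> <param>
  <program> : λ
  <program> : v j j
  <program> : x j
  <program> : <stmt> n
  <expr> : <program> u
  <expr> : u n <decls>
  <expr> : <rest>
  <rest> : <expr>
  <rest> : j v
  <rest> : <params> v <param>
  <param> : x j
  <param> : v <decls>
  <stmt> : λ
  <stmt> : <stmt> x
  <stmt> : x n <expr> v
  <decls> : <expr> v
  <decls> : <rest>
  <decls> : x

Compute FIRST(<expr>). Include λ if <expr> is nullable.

{ j, n, u, v, x }

From <expr> : <program> u: <program> nullable, take FIRST(<program>) ∪ {u} = { n, u, v, x }.
<expr> : u n <decls> contributes {u}.
From <expr> : <rest>: add FIRST(<rest>) = { j, n, u, v, x }.
Union: FIRST(<expr>) = { j, n, u, v, x }.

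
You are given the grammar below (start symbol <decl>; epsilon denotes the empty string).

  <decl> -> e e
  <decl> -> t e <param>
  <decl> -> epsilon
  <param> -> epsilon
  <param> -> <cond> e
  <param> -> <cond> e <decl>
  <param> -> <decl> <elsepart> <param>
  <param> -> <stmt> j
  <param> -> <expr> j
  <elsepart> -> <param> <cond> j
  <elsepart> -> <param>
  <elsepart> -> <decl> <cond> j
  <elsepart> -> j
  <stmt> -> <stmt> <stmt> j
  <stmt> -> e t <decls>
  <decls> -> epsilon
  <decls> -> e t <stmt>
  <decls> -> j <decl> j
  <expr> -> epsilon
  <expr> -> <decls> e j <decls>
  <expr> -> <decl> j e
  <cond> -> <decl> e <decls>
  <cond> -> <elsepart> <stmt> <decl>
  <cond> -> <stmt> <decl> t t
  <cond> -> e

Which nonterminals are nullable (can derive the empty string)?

{ <decl>, <decls>, <elsepart>, <expr>, <param> }

Directly nullable (have an epsilon-production): <decl>, <param>, <decls>, <expr>.
<elsepart> -> <param> with every symbol nullable, so <elsepart> is nullable.
No other nonterminal has a production whose RHS symbols are all nullable.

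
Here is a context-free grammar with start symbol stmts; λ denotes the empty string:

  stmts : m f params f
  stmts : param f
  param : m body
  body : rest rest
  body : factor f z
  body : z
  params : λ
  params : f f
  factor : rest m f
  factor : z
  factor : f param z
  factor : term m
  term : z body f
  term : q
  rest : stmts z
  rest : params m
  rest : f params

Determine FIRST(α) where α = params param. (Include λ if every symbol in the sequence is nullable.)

{ f, m }

Add FIRST(params)\{λ} = { f }; params is nullable, continue.
Add FIRST(param) = { m }; param is not nullable, stop.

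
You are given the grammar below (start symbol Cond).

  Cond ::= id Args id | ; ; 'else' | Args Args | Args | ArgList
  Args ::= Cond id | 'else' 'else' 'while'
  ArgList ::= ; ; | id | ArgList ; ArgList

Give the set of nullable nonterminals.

{ } (none)

No nonterminal has an empty production or an RHS whose symbols are all nullable.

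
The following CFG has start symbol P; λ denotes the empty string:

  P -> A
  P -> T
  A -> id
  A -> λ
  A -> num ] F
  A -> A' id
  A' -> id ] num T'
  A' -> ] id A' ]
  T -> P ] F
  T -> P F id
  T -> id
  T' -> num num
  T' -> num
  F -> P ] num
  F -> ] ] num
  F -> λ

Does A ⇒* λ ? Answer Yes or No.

Yes

A has an λ-production, so A ⇒ λ.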